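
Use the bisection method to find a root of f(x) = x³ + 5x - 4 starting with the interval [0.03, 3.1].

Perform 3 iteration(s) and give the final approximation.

f(x) = x³ + 5x - 4
Initial interval: [0.03, 3.1]

Iteration 1:
  c_1 = (0.030000 + 3.100000)/2 = 1.565000
  f(c_1) = f(1.565000) = 7.658037
  f(a) × f(c) < 0, new interval: [0.030000, 1.565000]
Iteration 2:
  c_2 = (0.030000 + 1.565000)/2 = 0.797500
  f(c_2) = f(0.797500) = 0.494715
  f(a) × f(c) < 0, new interval: [0.030000, 0.797500]
Iteration 3:
  c_3 = (0.030000 + 0.797500)/2 = 0.413750
  f(c_3) = f(0.413750) = -1.860421
  f(a) × f(c) ≥ 0, new interval: [0.413750, 0.797500]

After 3 iteration(s), the approximation is c_3 = 0.413750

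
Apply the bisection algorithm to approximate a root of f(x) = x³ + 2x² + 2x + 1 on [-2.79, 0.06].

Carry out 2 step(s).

f(x) = x³ + 2x² + 2x + 1
Initial interval: [-2.79, 0.06]

Iteration 1:
  c_1 = (-2.790000 + 0.060000)/2 = -1.365000
  f(c_1) = f(-1.365000) = -0.546852
  f(a) × f(c) ≥ 0, new interval: [-1.365000, 0.060000]
Iteration 2:
  c_2 = (-1.365000 + 0.060000)/2 = -0.652500
  f(c_2) = f(-0.652500) = 0.268707
  f(a) × f(c) < 0, new interval: [-1.365000, -0.652500]

After 2 iteration(s), the approximation is c_2 = -0.652500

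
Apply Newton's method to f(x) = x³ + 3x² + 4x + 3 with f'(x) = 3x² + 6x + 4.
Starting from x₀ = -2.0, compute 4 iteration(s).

f(x) = x³ + 3x² + 4x + 3
f'(x) = 3x² + 6x + 4
x₀ = -2.0

Newton-Raphson formula: x_{n+1} = x_n - f(x_n)/f'(x_n)

Iteration 1:
  f(-2.000000) = -1.000000
  f'(-2.000000) = 4.000000
  x_1 = -2.000000 - (-1.000000)/4.000000 = -1.750000
Iteration 2:
  f(-1.750000) = -0.171875
  f'(-1.750000) = 2.687500
  x_2 = -1.750000 - (-0.171875)/2.687500 = -1.686047
Iteration 3:
  f(-1.686047) = -0.008941
  f'(-1.686047) = 2.411979
  x_3 = -1.686047 - (-0.008941)/2.411979 = -1.682340
Iteration 4:
  f(-1.682340) = -0.000028
  f'(-1.682340) = 2.396762
  x_4 = -1.682340 - (-0.000028)/2.396762 = -1.682328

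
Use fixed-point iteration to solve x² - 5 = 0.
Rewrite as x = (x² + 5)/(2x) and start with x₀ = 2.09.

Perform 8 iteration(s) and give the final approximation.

Equation: x² - 5 = 0
Fixed-point form: x = (x² + 5)/(2x)
x₀ = 2.09

x_1 = g(2.090000) = 2.241172
x_2 = g(2.241172) = 2.236074
x_3 = g(2.236074) = 2.236068
x_4 = g(2.236068) = 2.236068
x_5 = g(2.236068) = 2.236068
x_6 = g(2.236068) = 2.236068
x_7 = g(2.236068) = 2.236068
x_8 = g(2.236068) = 2.236068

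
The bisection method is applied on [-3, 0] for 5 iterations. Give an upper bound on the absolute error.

Bisection error bound: |error| ≤ (b-a)/2^n
|error| ≤ (0 - (-3))/2^5 = 3/2^5
|error| ≤ 0.0937500000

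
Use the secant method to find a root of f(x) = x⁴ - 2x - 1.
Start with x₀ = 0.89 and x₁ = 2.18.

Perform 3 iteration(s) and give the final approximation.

f(x) = x⁴ - 2x - 1
x₀ = 0.89, x₁ = 2.18

Secant formula: x_{n+1} = x_n - f(x_n)(x_n - x_{n-1})/(f(x_n) - f(x_{n-1}))

Iteration 1:
  f(0.890000) = -2.152578
  f(2.180000) = 17.225306
  x_2 = 2.180000 - 17.225306×(2.180000 - 0.890000)/(17.225306 - (-2.152578))
       = 1.033299
Iteration 2:
  f(2.180000) = 17.225306
  f(1.033299) = -1.926601
  x_3 = 1.033299 - (-1.926601)×(1.033299 - 2.180000)/(-1.926601 - 17.225306)
       = 1.148652
Iteration 3:
  f(1.033299) = -1.926601
  f(1.148652) = -1.556484
  x_4 = 1.148652 - (-1.556484)×(1.148652 - 1.033299)/(-1.556484 - (-1.926601))
       = 1.633757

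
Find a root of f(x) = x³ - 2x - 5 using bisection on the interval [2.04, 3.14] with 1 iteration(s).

f(x) = x³ - 2x - 5
Initial interval: [2.04, 3.14]

Iteration 1:
  c_1 = (2.040000 + 3.140000)/2 = 2.590000
  f(c_1) = f(2.590000) = 7.193979
  f(a) × f(c) < 0, new interval: [2.040000, 2.590000]

After 1 iteration(s), the approximation is c_1 = 2.590000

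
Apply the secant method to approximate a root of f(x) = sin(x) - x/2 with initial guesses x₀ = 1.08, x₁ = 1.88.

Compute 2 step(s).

f(x) = sin(x) - x/2
x₀ = 1.08, x₁ = 1.88

Secant formula: x_{n+1} = x_n - f(x_n)(x_n - x_{n-1})/(f(x_n) - f(x_{n-1}))

Iteration 1:
  f(1.080000) = 0.341958
  f(1.880000) = 0.012576
  x_2 = 1.880000 - 0.012576×(1.880000 - 1.080000)/(0.012576 - 0.341958)
       = 1.910545
Iteration 2:
  f(1.880000) = 0.012576
  f(1.910545) = -0.012434
  x_3 = 1.910545 - (-0.012434)×(1.910545 - 1.880000)/(-0.012434 - 0.012576)
       = 1.895359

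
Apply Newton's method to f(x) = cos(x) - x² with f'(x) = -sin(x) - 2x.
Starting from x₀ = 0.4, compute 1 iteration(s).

f(x) = cos(x) - x²
f'(x) = -sin(x) - 2x
x₀ = 0.4

Newton-Raphson formula: x_{n+1} = x_n - f(x_n)/f'(x_n)

Iteration 1:
  f(0.400000) = 0.761061
  f'(0.400000) = -1.189418
  x_1 = 0.400000 - 0.761061/(-1.189418) = 1.039860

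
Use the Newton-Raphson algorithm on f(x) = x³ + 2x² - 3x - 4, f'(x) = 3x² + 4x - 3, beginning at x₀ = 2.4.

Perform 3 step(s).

f(x) = x³ + 2x² - 3x - 4
f'(x) = 3x² + 4x - 3
x₀ = 2.4

Newton-Raphson formula: x_{n+1} = x_n - f(x_n)/f'(x_n)

Iteration 1:
  f(2.400000) = 14.144000
  f'(2.400000) = 23.880000
  x_1 = 2.400000 - 14.144000/23.880000 = 1.807705
Iteration 2:
  f(1.807705) = 3.019696
  f'(1.807705) = 14.034215
  x_2 = 1.807705 - 3.019696/14.034215 = 1.592538
Iteration 3:
  f(1.592538) = 0.333704
  f'(1.592538) = 10.978690
  x_3 = 1.592538 - 0.333704/10.978690 = 1.562143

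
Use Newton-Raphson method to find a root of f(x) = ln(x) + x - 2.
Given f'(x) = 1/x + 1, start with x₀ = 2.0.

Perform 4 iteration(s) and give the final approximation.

f(x) = ln(x) + x - 2
f'(x) = 1/x + 1
x₀ = 2.0

Newton-Raphson formula: x_{n+1} = x_n - f(x_n)/f'(x_n)

Iteration 1:
  f(2.000000) = 0.693147
  f'(2.000000) = 1.500000
  x_1 = 2.000000 - 0.693147/1.500000 = 1.537902
Iteration 2:
  f(1.537902) = -0.031679
  f'(1.537902) = 1.650237
  x_2 = 1.537902 - (-0.031679)/1.650237 = 1.557099
Iteration 3:
  f(1.557099) = -0.000077
  f'(1.557099) = 1.642220
  x_3 = 1.557099 - (-0.000077)/1.642220 = 1.557146
Iteration 4:
  f(1.557146) = 0.000000
  f'(1.557146) = 1.642201
  x_4 = 1.557146 - 0.000000/1.642201 = 1.557146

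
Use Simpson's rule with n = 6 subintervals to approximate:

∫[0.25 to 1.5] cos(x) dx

f(x) = cos(x)
a = 0.25, b = 1.5, n = 6
h = (b - a)/n = 0.208333

Simpson's rule: (h/3)[f(x₀) + 4f(x₁) + 2f(x₂) + ... + f(xₙ)]

x_0 = 0.2500, f(x_0) = 0.968912, coefficient = 1
x_1 = 0.4583, f(x_1) = 0.896791, coefficient = 4
x_2 = 0.6667, f(x_2) = 0.785887, coefficient = 2
x_3 = 0.8750, f(x_3) = 0.640997, coefficient = 4
x_4 = 1.0833, f(x_4) = 0.468386, coefficient = 2
x_5 = 1.2917, f(x_5) = 0.275519, coefficient = 4
x_6 = 1.5000, f(x_6) = 0.070737, coefficient = 1

I ≈ (0.208333/3) × 10.801424 = 0.750099
Exact value: 0.750091
Error: 0.000008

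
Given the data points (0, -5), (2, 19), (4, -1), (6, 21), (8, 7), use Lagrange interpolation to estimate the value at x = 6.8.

Lagrange interpolation formula:
P(x) = Σ yᵢ × Lᵢ(x)
where Lᵢ(x) = Π_{j≠i} (x - xⱼ)/(xᵢ - xⱼ)

L_0(6.8) = (6.8 - 2)/(0 - 2) × (6.8 - 4)/(0 - 4) × (6.8 - 6)/(0 - 6) × (6.8 - 8)/(0 - 8) = -0.033600
L_1(6.8) = (6.8 - 0)/(2 - 0) × (6.8 - 4)/(2 - 4) × (6.8 - 6)/(2 - 6) × (6.8 - 8)/(2 - 8) = 0.190400
L_2(6.8) = (6.8 - 0)/(4 - 0) × (6.8 - 2)/(4 - 2) × (6.8 - 6)/(4 - 6) × (6.8 - 8)/(4 - 8) = -0.489600
L_3(6.8) = (6.8 - 0)/(6 - 0) × (6.8 - 2)/(6 - 2) × (6.8 - 4)/(6 - 4) × (6.8 - 8)/(6 - 8) = 1.142400
L_4(6.8) = (6.8 - 0)/(8 - 0) × (6.8 - 2)/(8 - 2) × (6.8 - 4)/(8 - 4) × (6.8 - 6)/(8 - 6) = 0.190400

P(6.8) = (-5)×L_0(6.8) + 19×L_1(6.8) + (-1)×L_2(6.8) + 21×L_3(6.8) + 7×L_4(6.8)
P(6.8) = 29.598400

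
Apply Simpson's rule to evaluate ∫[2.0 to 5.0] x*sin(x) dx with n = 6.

f(x) = x*sin(x)
a = 2.0, b = 5.0, n = 6
h = (b - a)/n = 0.500000

Simpson's rule: (h/3)[f(x₀) + 4f(x₁) + 2f(x₂) + ... + f(xₙ)]

x_0 = 2.0000, f(x_0) = 1.818595, coefficient = 1
x_1 = 2.5000, f(x_1) = 1.496180, coefficient = 4
x_2 = 3.0000, f(x_2) = 0.423360, coefficient = 2
x_3 = 3.5000, f(x_3) = -1.227741, coefficient = 4
x_4 = 4.0000, f(x_4) = -3.027210, coefficient = 2
x_5 = 4.5000, f(x_5) = -4.398886, coefficient = 4
x_6 = 5.0000, f(x_6) = -4.794621, coefficient = 1

I ≈ (0.500000/3) × -24.705512 = -4.117585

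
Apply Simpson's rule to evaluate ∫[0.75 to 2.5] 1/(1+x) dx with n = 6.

f(x) = 1/(1+x)
a = 0.75, b = 2.5, n = 6
h = (b - a)/n = 0.291667

Simpson's rule: (h/3)[f(x₀) + 4f(x₁) + 2f(x₂) + ... + f(xₙ)]

x_0 = 0.7500, f(x_0) = 0.571429, coefficient = 1
x_1 = 1.0417, f(x_1) = 0.489796, coefficient = 4
x_2 = 1.3333, f(x_2) = 0.428571, coefficient = 2
x_3 = 1.6250, f(x_3) = 0.380952, coefficient = 4
x_4 = 1.9167, f(x_4) = 0.342857, coefficient = 2
x_5 = 2.2083, f(x_5) = 0.311688, coefficient = 4
x_6 = 2.5000, f(x_6) = 0.285714, coefficient = 1

I ≈ (0.291667/3) × 7.129746 = 0.693170
Exact value: 0.693147
Error: 0.000023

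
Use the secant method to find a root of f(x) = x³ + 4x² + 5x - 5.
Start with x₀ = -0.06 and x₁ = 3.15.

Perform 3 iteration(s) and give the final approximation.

f(x) = x³ + 4x² + 5x - 5
x₀ = -0.06, x₁ = 3.15

Secant formula: x_{n+1} = x_n - f(x_n)(x_n - x_{n-1})/(f(x_n) - f(x_{n-1}))

Iteration 1:
  f(-0.060000) = -5.285816
  f(3.150000) = 81.695875
  x_2 = 3.150000 - 81.695875×(3.150000 - (-0.060000))/(81.695875 - (-5.285816))
       = 0.135069
Iteration 2:
  f(3.150000) = 81.695875
  f(0.135069) = -4.249214
  x_3 = 0.135069 - (-4.249214)×(0.135069 - 3.150000)/(-4.249214 - 81.695875)
       = 0.284131
Iteration 3:
  f(0.135069) = -4.249214
  f(0.284131) = -3.233487
  x_4 = 0.284131 - (-3.233487)×(0.284131 - 0.135069)/(-3.233487 - (-4.249214))
       = 0.758656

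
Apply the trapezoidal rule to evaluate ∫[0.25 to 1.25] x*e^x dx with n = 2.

f(x) = x*e^x
a = 0.25, b = 1.25, n = 2
h = (b - a)/n = 0.500000

Trapezoidal rule: (h/2)[f(x₀) + 2f(x₁) + 2f(x₂) + ... + f(xₙ)]

x_0 = 0.2500, f(x_0) = 0.321006, coefficient = 1
x_1 = 0.7500, f(x_1) = 1.587750, coefficient = 2
x_2 = 1.2500, f(x_2) = 4.362929, coefficient = 1

I ≈ (0.500000/2) × 7.859435 = 1.964859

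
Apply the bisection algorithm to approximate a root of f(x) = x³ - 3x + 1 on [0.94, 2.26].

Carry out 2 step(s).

f(x) = x³ - 3x + 1
Initial interval: [0.94, 2.26]

Iteration 1:
  c_1 = (0.940000 + 2.260000)/2 = 1.600000
  f(c_1) = f(1.600000) = 0.296000
  f(a) × f(c) < 0, new interval: [0.940000, 1.600000]
Iteration 2:
  c_2 = (0.940000 + 1.600000)/2 = 1.270000
  f(c_2) = f(1.270000) = -0.761617
  f(a) × f(c) ≥ 0, new interval: [1.270000, 1.600000]

After 2 iteration(s), the approximation is c_2 = 1.270000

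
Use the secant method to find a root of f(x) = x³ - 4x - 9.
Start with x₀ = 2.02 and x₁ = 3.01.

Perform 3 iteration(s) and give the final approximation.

f(x) = x³ - 4x - 9
x₀ = 2.02, x₁ = 3.01

Secant formula: x_{n+1} = x_n - f(x_n)(x_n - x_{n-1})/(f(x_n) - f(x_{n-1}))

Iteration 1:
  f(2.020000) = -8.837592
  f(3.010000) = 6.230901
  x_2 = 3.010000 - 6.230901×(3.010000 - 2.020000)/(6.230901 - (-8.837592))
       = 2.600630
Iteration 2:
  f(3.010000) = 6.230901
  f(2.600630) = -1.813744
  x_3 = 2.600630 - (-1.813744)×(2.600630 - 3.010000)/(-1.813744 - 6.230901)
       = 2.692926
Iteration 3:
  f(2.600630) = -1.813744
  f(2.692926) = -0.243002
  x_4 = 2.692926 - (-0.243002)×(2.692926 - 2.600630)/(-0.243002 - (-1.813744))
       = 2.707205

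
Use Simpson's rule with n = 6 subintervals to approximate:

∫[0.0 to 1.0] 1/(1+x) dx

f(x) = 1/(1+x)
a = 0.0, b = 1.0, n = 6
h = (b - a)/n = 0.166667

Simpson's rule: (h/3)[f(x₀) + 4f(x₁) + 2f(x₂) + ... + f(xₙ)]

x_0 = 0.0000, f(x_0) = 1.000000, coefficient = 1
x_1 = 0.1667, f(x_1) = 0.857143, coefficient = 4
x_2 = 0.3333, f(x_2) = 0.750000, coefficient = 2
x_3 = 0.5000, f(x_3) = 0.666667, coefficient = 4
x_4 = 0.6667, f(x_4) = 0.600000, coefficient = 2
x_5 = 0.8333, f(x_5) = 0.545455, coefficient = 4
x_6 = 1.0000, f(x_6) = 0.500000, coefficient = 1

I ≈ (0.166667/3) × 12.477056 = 0.693170
Exact value: 0.693147
Error: 0.000023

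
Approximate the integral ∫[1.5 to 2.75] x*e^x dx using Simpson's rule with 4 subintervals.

f(x) = x*e^x
a = 1.5, b = 2.75, n = 4
h = (b - a)/n = 0.312500

Simpson's rule: (h/3)[f(x₀) + 4f(x₁) + 2f(x₂) + ... + f(xₙ)]

x_0 = 1.5000, f(x_0) = 6.722534, coefficient = 1
x_1 = 1.8125, f(x_1) = 11.102909, coefficient = 4
x_2 = 2.1250, f(x_2) = 17.792407, coefficient = 2
x_3 = 2.4375, f(x_3) = 27.895710, coefficient = 4
x_4 = 2.7500, f(x_4) = 43.017238, coefficient = 1

I ≈ (0.312500/3) × 241.319061 = 25.137402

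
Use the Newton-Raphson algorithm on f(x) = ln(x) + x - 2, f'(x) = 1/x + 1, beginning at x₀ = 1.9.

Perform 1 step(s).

f(x) = ln(x) + x - 2
f'(x) = 1/x + 1
x₀ = 1.9

Newton-Raphson formula: x_{n+1} = x_n - f(x_n)/f'(x_n)

Iteration 1:
  f(1.900000) = 0.541854
  f'(1.900000) = 1.526316
  x_1 = 1.900000 - 0.541854/1.526316 = 1.544992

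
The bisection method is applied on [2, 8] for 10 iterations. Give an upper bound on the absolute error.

Bisection error bound: |error| ≤ (b-a)/2^n
|error| ≤ (8 - 2)/2^10 = 6/2^10
|error| ≤ 0.0058593750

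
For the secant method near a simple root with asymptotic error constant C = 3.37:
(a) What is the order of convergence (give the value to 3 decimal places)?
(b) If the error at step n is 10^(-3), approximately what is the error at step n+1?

(a) Secant method has superlinear convergence with order φ = (1+√5)/2 ≈ 1.618.
    This means |e_{n+1}| ≈ C|e_n|^1.618.

(b) With |e_n| = 10^(-3) and C = 3.37:
    |e_{n+1}| ≈ 3.37 × (10^(-3))^1.618 = 3.37 × 10^(-4.85)

(a) ≈ 1.618 (golden ratio); (b) |e_{n+1}| ≈ 4.716e-05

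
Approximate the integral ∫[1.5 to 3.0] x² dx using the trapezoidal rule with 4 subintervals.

f(x) = x²
a = 1.5, b = 3.0, n = 4
h = (b - a)/n = 0.375000

Trapezoidal rule: (h/2)[f(x₀) + 2f(x₁) + 2f(x₂) + ... + f(xₙ)]

x_0 = 1.5000, f(x_0) = 2.250000, coefficient = 1
x_1 = 1.8750, f(x_1) = 3.515625, coefficient = 2
x_2 = 2.2500, f(x_2) = 5.062500, coefficient = 2
x_3 = 2.6250, f(x_3) = 6.890625, coefficient = 2
x_4 = 3.0000, f(x_4) = 9.000000, coefficient = 1

I ≈ (0.375000/2) × 42.187500 = 7.910156
Exact value: 7.875000
Error: 0.035156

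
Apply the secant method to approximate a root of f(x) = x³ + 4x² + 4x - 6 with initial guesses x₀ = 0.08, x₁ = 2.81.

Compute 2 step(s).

f(x) = x³ + 4x² + 4x - 6
x₀ = 0.08, x₁ = 2.81

Secant formula: x_{n+1} = x_n - f(x_n)(x_n - x_{n-1})/(f(x_n) - f(x_{n-1}))

Iteration 1:
  f(0.080000) = -5.653888
  f(2.810000) = 59.012441
  x_2 = 2.810000 - 59.012441×(2.810000 - 0.080000)/(59.012441 - (-5.653888))
       = 0.318689
Iteration 2:
  f(2.810000) = 59.012441
  f(0.318689) = -4.286629
  x_3 = 0.318689 - (-4.286629)×(0.318689 - 2.810000)/(-4.286629 - 59.012441)
       = 0.487401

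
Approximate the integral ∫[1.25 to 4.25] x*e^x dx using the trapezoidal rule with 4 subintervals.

f(x) = x*e^x
a = 1.25, b = 4.25, n = 4
h = (b - a)/n = 0.750000

Trapezoidal rule: (h/2)[f(x₀) + 2f(x₁) + 2f(x₂) + ... + f(xₙ)]

x_0 = 1.2500, f(x_0) = 4.362929, coefficient = 1
x_1 = 2.0000, f(x_1) = 14.778112, coefficient = 2
x_2 = 2.7500, f(x_2) = 43.017238, coefficient = 2
x_3 = 3.5000, f(x_3) = 115.904082, coefficient = 2
x_4 = 4.2500, f(x_4) = 297.948002, coefficient = 1

I ≈ (0.750000/2) × 649.709795 = 243.641173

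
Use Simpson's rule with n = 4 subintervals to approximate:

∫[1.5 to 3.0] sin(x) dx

f(x) = sin(x)
a = 1.5, b = 3.0, n = 4
h = (b - a)/n = 0.375000

Simpson's rule: (h/3)[f(x₀) + 4f(x₁) + 2f(x₂) + ... + f(xₙ)]

x_0 = 1.5000, f(x_0) = 0.997495, coefficient = 1
x_1 = 1.8750, f(x_1) = 0.954086, coefficient = 4
x_2 = 2.2500, f(x_2) = 0.778073, coefficient = 2
x_3 = 2.6250, f(x_3) = 0.493920, coefficient = 4
x_4 = 3.0000, f(x_4) = 0.141120, coefficient = 1

I ≈ (0.375000/3) × 8.486786 = 1.060848
Exact value: 1.060730
Error: 0.000119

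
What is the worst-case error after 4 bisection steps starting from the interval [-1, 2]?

Bisection error bound: |error| ≤ (b-a)/2^n
|error| ≤ (2 - (-1))/2^4 = 3/2^4
|error| ≤ 0.1875000000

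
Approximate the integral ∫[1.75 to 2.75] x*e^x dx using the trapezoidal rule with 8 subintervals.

f(x) = x*e^x
a = 1.75, b = 2.75, n = 8
h = (b - a)/n = 0.125000

Trapezoidal rule: (h/2)[f(x₀) + 2f(x₁) + 2f(x₂) + ... + f(xₙ)]

x_0 = 1.7500, f(x_0) = 10.070555, coefficient = 1
x_1 = 1.8750, f(x_1) = 12.226536, coefficient = 2
x_2 = 2.0000, f(x_2) = 14.778112, coefficient = 2
x_3 = 2.1250, f(x_3) = 17.792407, coefficient = 2
x_4 = 2.2500, f(x_4) = 21.347406, coefficient = 2
x_5 = 2.3750, f(x_5) = 25.533656, coefficient = 2
x_6 = 2.5000, f(x_6) = 30.456235, coefficient = 2
x_7 = 2.6250, f(x_7) = 36.237007, coefficient = 2
x_8 = 2.7500, f(x_8) = 43.017238, coefficient = 1

I ≈ (0.125000/2) × 369.830511 = 23.114407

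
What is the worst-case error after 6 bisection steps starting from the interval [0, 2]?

Bisection error bound: |error| ≤ (b-a)/2^n
|error| ≤ (2 - 0)/2^6 = 2/2^6
|error| ≤ 0.0312500000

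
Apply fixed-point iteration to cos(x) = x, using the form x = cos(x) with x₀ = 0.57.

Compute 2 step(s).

Equation: cos(x) = x
Fixed-point form: x = cos(x)
x₀ = 0.57

x_1 = g(0.570000) = 0.841901
x_2 = g(0.841901) = 0.666046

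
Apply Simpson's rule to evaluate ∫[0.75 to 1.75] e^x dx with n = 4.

f(x) = e^x
a = 0.75, b = 1.75, n = 4
h = (b - a)/n = 0.250000

Simpson's rule: (h/3)[f(x₀) + 4f(x₁) + 2f(x₂) + ... + f(xₙ)]

x_0 = 0.7500, f(x_0) = 2.117000, coefficient = 1
x_1 = 1.0000, f(x_1) = 2.718282, coefficient = 4
x_2 = 1.2500, f(x_2) = 3.490343, coefficient = 2
x_3 = 1.5000, f(x_3) = 4.481689, coefficient = 4
x_4 = 1.7500, f(x_4) = 5.754603, coefficient = 1

I ≈ (0.250000/3) × 43.652172 = 3.637681
Exact value: 3.637603
Error: 0.000078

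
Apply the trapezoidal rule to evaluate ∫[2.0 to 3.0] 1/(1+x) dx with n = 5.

f(x) = 1/(1+x)
a = 2.0, b = 3.0, n = 5
h = (b - a)/n = 0.200000

Trapezoidal rule: (h/2)[f(x₀) + 2f(x₁) + 2f(x₂) + ... + f(xₙ)]

x_0 = 2.0000, f(x_0) = 0.333333, coefficient = 1
x_1 = 2.2000, f(x_1) = 0.312500, coefficient = 2
x_2 = 2.4000, f(x_2) = 0.294118, coefficient = 2
x_3 = 2.6000, f(x_3) = 0.277778, coefficient = 2
x_4 = 2.8000, f(x_4) = 0.263158, coefficient = 2
x_5 = 3.0000, f(x_5) = 0.250000, coefficient = 1

I ≈ (0.200000/2) × 2.878440 = 0.287844
Exact value: 0.287682
Error: 0.000162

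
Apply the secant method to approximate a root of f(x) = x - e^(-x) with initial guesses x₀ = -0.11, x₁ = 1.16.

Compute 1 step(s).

f(x) = x - e^(-x)
x₀ = -0.11, x₁ = 1.16

Secant formula: x_{n+1} = x_n - f(x_n)(x_n - x_{n-1})/(f(x_n) - f(x_{n-1}))

Iteration 1:
  f(-0.110000) = -1.226278
  f(1.160000) = 0.846514
  x_2 = 1.160000 - 0.846514×(1.160000 - (-0.110000))/(0.846514 - (-1.226278))
       = 0.641341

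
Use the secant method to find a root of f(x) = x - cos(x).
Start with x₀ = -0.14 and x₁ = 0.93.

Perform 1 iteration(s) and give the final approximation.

f(x) = x - cos(x)
x₀ = -0.14, x₁ = 0.93

Secant formula: x_{n+1} = x_n - f(x_n)(x_n - x_{n-1})/(f(x_n) - f(x_{n-1}))

Iteration 1:
  f(-0.140000) = -1.130216
  f(0.930000) = 0.332166
  x_2 = 0.930000 - 0.332166×(0.930000 - (-0.140000))/(0.332166 - (-1.130216))
       = 0.686960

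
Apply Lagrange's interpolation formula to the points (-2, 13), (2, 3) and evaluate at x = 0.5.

Lagrange interpolation formula:
P(x) = Σ yᵢ × Lᵢ(x)
where Lᵢ(x) = Π_{j≠i} (x - xⱼ)/(xᵢ - xⱼ)

L_0(0.5) = (0.5 - 2)/(-2 - 2) = 0.375000
L_1(0.5) = (0.5 - (-2))/(2 - (-2)) = 0.625000

P(0.5) = 13×L_0(0.5) + 3×L_1(0.5)
P(0.5) = 6.750000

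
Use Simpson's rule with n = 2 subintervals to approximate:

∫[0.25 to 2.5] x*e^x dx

f(x) = x*e^x
a = 0.25, b = 2.5, n = 2
h = (b - a)/n = 1.125000

Simpson's rule: (h/3)[f(x₀) + 4f(x₁) + 2f(x₂) + ... + f(xₙ)]

x_0 = 0.2500, f(x_0) = 0.321006, coefficient = 1
x_1 = 1.3750, f(x_1) = 5.438230, coefficient = 4
x_2 = 2.5000, f(x_2) = 30.456235, coefficient = 1

I ≈ (1.125000/3) × 52.530163 = 19.698811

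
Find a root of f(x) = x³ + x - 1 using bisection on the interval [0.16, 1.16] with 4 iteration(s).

f(x) = x³ + x - 1
Initial interval: [0.16, 1.16]

Iteration 1:
  c_1 = (0.160000 + 1.160000)/2 = 0.660000
  f(c_1) = f(0.660000) = -0.052504
  f(a) × f(c) ≥ 0, new interval: [0.660000, 1.160000]
Iteration 2:
  c_2 = (0.660000 + 1.160000)/2 = 0.910000
  f(c_2) = f(0.910000) = 0.663571
  f(a) × f(c) < 0, new interval: [0.660000, 0.910000]
Iteration 3:
  c_3 = (0.660000 + 0.910000)/2 = 0.785000
  f(c_3) = f(0.785000) = 0.268737
  f(a) × f(c) < 0, new interval: [0.660000, 0.785000]
Iteration 4:
  c_4 = (0.660000 + 0.785000)/2 = 0.722500
  f(c_4) = f(0.722500) = 0.099650
  f(a) × f(c) < 0, new interval: [0.660000, 0.722500]

After 4 iteration(s), the approximation is c_4 = 0.722500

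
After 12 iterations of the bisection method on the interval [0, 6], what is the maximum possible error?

Bisection error bound: |error| ≤ (b-a)/2^n
|error| ≤ (6 - 0)/2^12 = 6/2^12
|error| ≤ 0.0014648438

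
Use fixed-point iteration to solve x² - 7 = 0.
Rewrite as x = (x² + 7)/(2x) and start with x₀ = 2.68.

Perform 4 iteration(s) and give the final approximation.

Equation: x² - 7 = 0
Fixed-point form: x = (x² + 7)/(2x)
x₀ = 2.68

x_1 = g(2.680000) = 2.645970
x_2 = g(2.645970) = 2.645751
x_3 = g(2.645751) = 2.645751
x_4 = g(2.645751) = 2.645751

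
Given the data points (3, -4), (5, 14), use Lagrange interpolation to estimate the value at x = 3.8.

Lagrange interpolation formula:
P(x) = Σ yᵢ × Lᵢ(x)
where Lᵢ(x) = Π_{j≠i} (x - xⱼ)/(xᵢ - xⱼ)

L_0(3.8) = (3.8 - 5)/(3 - 5) = 0.600000
L_1(3.8) = (3.8 - 3)/(5 - 3) = 0.400000

P(3.8) = (-4)×L_0(3.8) + 14×L_1(3.8)
P(3.8) = 3.200000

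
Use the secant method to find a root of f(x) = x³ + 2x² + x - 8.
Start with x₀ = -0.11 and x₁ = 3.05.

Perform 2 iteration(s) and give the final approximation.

f(x) = x³ + 2x² + x - 8
x₀ = -0.11, x₁ = 3.05

Secant formula: x_{n+1} = x_n - f(x_n)(x_n - x_{n-1})/(f(x_n) - f(x_{n-1}))

Iteration 1:
  f(-0.110000) = -8.087131
  f(3.050000) = 42.027625
  x_2 = 3.050000 - 42.027625×(3.050000 - (-0.110000))/(42.027625 - (-8.087131))
       = 0.399936
Iteration 2:
  f(3.050000) = 42.027625
  f(0.399936) = -7.216196
  x_3 = 0.399936 - (-7.216196)×(0.399936 - 3.050000)/(-7.216196 - 42.027625)
       = 0.788277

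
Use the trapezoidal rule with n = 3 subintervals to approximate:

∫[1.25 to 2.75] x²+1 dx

f(x) = x²+1
a = 1.25, b = 2.75, n = 3
h = (b - a)/n = 0.500000

Trapezoidal rule: (h/2)[f(x₀) + 2f(x₁) + 2f(x₂) + ... + f(xₙ)]

x_0 = 1.2500, f(x_0) = 2.562500, coefficient = 1
x_1 = 1.7500, f(x_1) = 4.062500, coefficient = 2
x_2 = 2.2500, f(x_2) = 6.062500, coefficient = 2
x_3 = 2.7500, f(x_3) = 8.562500, coefficient = 1

I ≈ (0.500000/2) × 31.375000 = 7.843750
Exact value: 7.781250
Error: 0.062500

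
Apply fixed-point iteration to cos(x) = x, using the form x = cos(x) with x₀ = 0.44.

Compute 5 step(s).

Equation: cos(x) = x
Fixed-point form: x = cos(x)
x₀ = 0.44

x_1 = g(0.440000) = 0.904752
x_2 = g(0.904752) = 0.617881
x_3 = g(0.617881) = 0.815108
x_4 = g(0.815108) = 0.685790
x_5 = g(0.685790) = 0.773919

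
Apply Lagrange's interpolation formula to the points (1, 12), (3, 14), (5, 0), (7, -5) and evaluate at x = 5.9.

Lagrange interpolation formula:
P(x) = Σ yᵢ × Lᵢ(x)
where Lᵢ(x) = Π_{j≠i} (x - xⱼ)/(xᵢ - xⱼ)

L_0(5.9) = (5.9 - 3)/(1 - 3) × (5.9 - 5)/(1 - 5) × (5.9 - 7)/(1 - 7) = 0.059813
L_1(5.9) = (5.9 - 1)/(3 - 1) × (5.9 - 5)/(3 - 5) × (5.9 - 7)/(3 - 7) = -0.303188
L_2(5.9) = (5.9 - 1)/(5 - 1) × (5.9 - 3)/(5 - 3) × (5.9 - 7)/(5 - 7) = 0.976937
L_3(5.9) = (5.9 - 1)/(7 - 1) × (5.9 - 3)/(7 - 3) × (5.9 - 5)/(7 - 5) = 0.266438

P(5.9) = 12×L_0(5.9) + 14×L_1(5.9) + 0×L_2(5.9) + (-5)×L_3(5.9)
P(5.9) = -4.859063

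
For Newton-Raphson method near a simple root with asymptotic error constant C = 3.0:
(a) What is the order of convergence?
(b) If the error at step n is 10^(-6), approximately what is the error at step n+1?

(a) Newton-Raphson has quadratic (order 2) convergence near simple roots.
    This means |e_{n+1}| ≈ C|e_n|².

(b) With |e_n| = 10^(-6) and C = 3.0:
    |e_{n+1}| ≈ 3.0 × (10^(-6))² = 3.0 × 10^(-12)

(a) 2 (quadratic); (b) |e_{n+1}| ≈ 3.000e-12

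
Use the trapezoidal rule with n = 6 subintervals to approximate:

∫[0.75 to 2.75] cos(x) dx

f(x) = cos(x)
a = 0.75, b = 2.75, n = 6
h = (b - a)/n = 0.333333

Trapezoidal rule: (h/2)[f(x₀) + 2f(x₁) + 2f(x₂) + ... + f(xₙ)]

x_0 = 0.7500, f(x_0) = 0.731689, coefficient = 1
x_1 = 1.0833, f(x_1) = 0.468386, coefficient = 2
x_2 = 1.4167, f(x_2) = 0.153520, coefficient = 2
x_3 = 1.7500, f(x_3) = -0.178246, coefficient = 2
x_4 = 2.0833, f(x_4) = -0.490390, coefficient = 2
x_5 = 2.4167, f(x_5) = -0.748549, coefficient = 2
x_6 = 2.7500, f(x_6) = -0.924302, coefficient = 1

I ≈ (0.333333/2) × -1.783170 = -0.297195
Exact value: -0.299978
Error: 0.002783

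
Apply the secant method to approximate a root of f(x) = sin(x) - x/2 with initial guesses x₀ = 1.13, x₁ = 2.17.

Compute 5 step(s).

f(x) = sin(x) - x/2
x₀ = 1.13, x₁ = 2.17

Secant formula: x_{n+1} = x_n - f(x_n)(x_n - x_{n-1})/(f(x_n) - f(x_{n-1}))

Iteration 1:
  f(1.130000) = 0.339412
  f(2.170000) = -0.259215
  x_2 = 2.170000 - (-0.259215)×(2.170000 - 1.130000)/(-0.259215 - 0.339412)
       = 1.719664
Iteration 2:
  f(2.170000) = -0.259215
  f(1.719664) = 0.129108
  x_3 = 1.719664 - 0.129108×(1.719664 - 2.170000)/(0.129108 - (-0.259215))
       = 1.869389
Iteration 3:
  f(1.719664) = 0.129108
  f(1.869389) = 0.021057
  x_4 = 1.869389 - 0.021057×(1.869389 - 1.719664)/(0.021057 - 0.129108)
       = 1.898567
Iteration 4:
  f(1.869389) = 0.021057
  f(1.898567) = -0.002521
  x_5 = 1.898567 - (-0.002521)×(1.898567 - 1.869389)/(-0.002521 - 0.021057)
       = 1.895447
Iteration 5:
  f(1.898567) = -0.002521
  f(1.895447) = 0.000039
  x_6 = 1.895447 - 0.000039×(1.895447 - 1.898567)/(0.000039 - (-0.002521))
       = 1.895494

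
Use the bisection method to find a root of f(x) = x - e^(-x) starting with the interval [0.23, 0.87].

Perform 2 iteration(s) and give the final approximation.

f(x) = x - e^(-x)
Initial interval: [0.23, 0.87]

Iteration 1:
  c_1 = (0.230000 + 0.870000)/2 = 0.550000
  f(c_1) = f(0.550000) = -0.026950
  f(a) × f(c) ≥ 0, new interval: [0.550000, 0.870000]
Iteration 2:
  c_2 = (0.550000 + 0.870000)/2 = 0.710000
  f(c_2) = f(0.710000) = 0.218356
  f(a) × f(c) < 0, new interval: [0.550000, 0.710000]

After 2 iteration(s), the approximation is c_2 = 0.710000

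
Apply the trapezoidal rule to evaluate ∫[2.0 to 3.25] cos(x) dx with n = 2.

f(x) = cos(x)
a = 2.0, b = 3.25, n = 2
h = (b - a)/n = 0.625000

Trapezoidal rule: (h/2)[f(x₀) + 2f(x₁) + 2f(x₂) + ... + f(xₙ)]

x_0 = 2.0000, f(x_0) = -0.416147, coefficient = 1
x_1 = 2.6250, f(x_1) = -0.869507, coefficient = 2
x_2 = 3.2500, f(x_2) = -0.994130, coefficient = 1

I ≈ (0.625000/2) × -3.149291 = -0.984153
Exact value: -1.017493
Error: 0.033339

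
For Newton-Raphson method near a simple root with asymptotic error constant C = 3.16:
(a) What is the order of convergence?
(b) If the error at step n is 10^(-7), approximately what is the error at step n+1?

(a) Newton-Raphson has quadratic (order 2) convergence near simple roots.
    This means |e_{n+1}| ≈ C|e_n|².

(b) With |e_n| = 10^(-7) and C = 3.16:
    |e_{n+1}| ≈ 3.16 × (10^(-7))² = 3.16 × 10^(-14)

(a) 2 (quadratic); (b) |e_{n+1}| ≈ 3.160e-14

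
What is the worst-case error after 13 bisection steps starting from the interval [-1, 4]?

Bisection error bound: |error| ≤ (b-a)/2^n
|error| ≤ (4 - (-1))/2^13 = 5/2^13
|error| ≤ 0.0006103516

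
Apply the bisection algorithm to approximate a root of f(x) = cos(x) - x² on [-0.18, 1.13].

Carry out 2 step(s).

f(x) = cos(x) - x²
Initial interval: [-0.18, 1.13]

Iteration 1:
  c_1 = (-0.180000 + 1.130000)/2 = 0.475000
  f(c_1) = f(0.475000) = 0.663668
  f(a) × f(c) ≥ 0, new interval: [0.475000, 1.130000]
Iteration 2:
  c_2 = (0.475000 + 1.130000)/2 = 0.802500
  f(c_2) = f(0.802500) = 0.050905
  f(a) × f(c) ≥ 0, new interval: [0.802500, 1.130000]

After 2 iteration(s), the approximation is c_2 = 0.802500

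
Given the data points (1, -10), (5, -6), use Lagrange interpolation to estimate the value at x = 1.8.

Lagrange interpolation formula:
P(x) = Σ yᵢ × Lᵢ(x)
where Lᵢ(x) = Π_{j≠i} (x - xⱼ)/(xᵢ - xⱼ)

L_0(1.8) = (1.8 - 5)/(1 - 5) = 0.800000
L_1(1.8) = (1.8 - 1)/(5 - 1) = 0.200000

P(1.8) = (-10)×L_0(1.8) + (-6)×L_1(1.8)
P(1.8) = -9.200000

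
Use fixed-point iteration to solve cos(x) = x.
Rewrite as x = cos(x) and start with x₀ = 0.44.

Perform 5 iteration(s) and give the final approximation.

Equation: cos(x) = x
Fixed-point form: x = cos(x)
x₀ = 0.44

x_1 = g(0.440000) = 0.904752
x_2 = g(0.904752) = 0.617881
x_3 = g(0.617881) = 0.815108
x_4 = g(0.815108) = 0.685790
x_5 = g(0.685790) = 0.773919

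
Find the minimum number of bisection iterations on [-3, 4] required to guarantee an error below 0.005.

We need (b-a)/2^n ≤ 0.005
(4 - (-3))/2^n ≤ 0.005
7/2^n ≤ 0.005
2^n ≥ 1400
n ≥ log₂(1400) = 10.45
n ≥ 11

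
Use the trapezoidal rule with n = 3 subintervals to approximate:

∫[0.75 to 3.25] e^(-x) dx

f(x) = e^(-x)
a = 0.75, b = 3.25, n = 3
h = (b - a)/n = 0.833333

Trapezoidal rule: (h/2)[f(x₀) + 2f(x₁) + 2f(x₂) + ... + f(xₙ)]

x_0 = 0.7500, f(x_0) = 0.472367, coefficient = 1
x_1 = 1.5833, f(x_1) = 0.205290, coefficient = 2
x_2 = 2.4167, f(x_2) = 0.089219, coefficient = 2
x_3 = 3.2500, f(x_3) = 0.038774, coefficient = 1

I ≈ (0.833333/2) × 1.100157 = 0.458399
Exact value: 0.433592
Error: 0.024806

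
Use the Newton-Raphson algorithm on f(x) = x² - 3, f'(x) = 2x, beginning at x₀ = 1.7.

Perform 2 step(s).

f(x) = x² - 3
f'(x) = 2x
x₀ = 1.7

Newton-Raphson formula: x_{n+1} = x_n - f(x_n)/f'(x_n)

Iteration 1:
  f(1.700000) = -0.110000
  f'(1.700000) = 3.400000
  x_1 = 1.700000 - (-0.110000)/3.400000 = 1.732353
Iteration 2:
  f(1.732353) = 0.001047
  f'(1.732353) = 3.464706
  x_2 = 1.732353 - 0.001047/3.464706 = 1.732051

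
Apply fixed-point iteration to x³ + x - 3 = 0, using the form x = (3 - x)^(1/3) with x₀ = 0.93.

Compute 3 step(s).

Equation: x³ + x - 3 = 0
Fixed-point form: x = (3 - x)^(1/3)
x₀ = 0.93

x_1 = g(0.930000) = 1.274452
x_2 = g(1.274452) = 1.199432
x_3 = g(1.199432) = 1.216568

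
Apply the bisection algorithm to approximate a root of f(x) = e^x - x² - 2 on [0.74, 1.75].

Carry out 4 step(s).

f(x) = e^x - x² - 2
Initial interval: [0.74, 1.75]

Iteration 1:
  c_1 = (0.740000 + 1.750000)/2 = 1.245000
  f(c_1) = f(1.245000) = -0.077090
  f(a) × f(c) ≥ 0, new interval: [1.245000, 1.750000]
Iteration 2:
  c_2 = (1.245000 + 1.750000)/2 = 1.497500
  f(c_2) = f(1.497500) = 0.227993
  f(a) × f(c) < 0, new interval: [1.245000, 1.497500]
Iteration 3:
  c_3 = (1.245000 + 1.497500)/2 = 1.371250
  f(c_3) = f(1.371250) = 0.059946
  f(a) × f(c) < 0, new interval: [1.245000, 1.371250]
Iteration 4:
  c_4 = (1.245000 + 1.371250)/2 = 1.308125
  f(c_4) = f(1.308125) = -0.011960
  f(a) × f(c) ≥ 0, new interval: [1.308125, 1.371250]

After 4 iteration(s), the approximation is c_4 = 1.308125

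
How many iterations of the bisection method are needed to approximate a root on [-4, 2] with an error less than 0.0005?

We need (b-a)/2^n ≤ 0.0005
(2 - (-4))/2^n ≤ 0.0005
6/2^n ≤ 0.0005
2^n ≥ 12000
n ≥ log₂(12000) = 13.55
n ≥ 14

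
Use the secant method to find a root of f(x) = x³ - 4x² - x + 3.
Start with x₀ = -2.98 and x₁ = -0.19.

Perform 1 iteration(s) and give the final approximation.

f(x) = x³ - 4x² - x + 3
x₀ = -2.98, x₁ = -0.19

Secant formula: x_{n+1} = x_n - f(x_n)(x_n - x_{n-1})/(f(x_n) - f(x_{n-1}))

Iteration 1:
  f(-2.980000) = -56.005192
  f(-0.190000) = 3.038741
  x_2 = -0.190000 - 3.038741×(-0.190000 - (-2.980000))/(3.038741 - (-56.005192))
       = -0.333589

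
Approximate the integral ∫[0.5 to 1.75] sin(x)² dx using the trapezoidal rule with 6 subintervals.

f(x) = sin(x)²
a = 0.5, b = 1.75, n = 6
h = (b - a)/n = 0.208333

Trapezoidal rule: (h/2)[f(x₀) + 2f(x₁) + 2f(x₂) + ... + f(xₙ)]

x_0 = 0.5000, f(x_0) = 0.229849, coefficient = 1
x_1 = 0.7083, f(x_1) = 0.423240, coefficient = 2
x_2 = 0.9167, f(x_2) = 0.629766, coefficient = 2
x_3 = 1.1250, f(x_3) = 0.814087, coefficient = 2
x_4 = 1.3333, f(x_4) = 0.944663, coefficient = 2
x_5 = 1.5417, f(x_5) = 0.999152, coefficient = 2
x_6 = 1.7500, f(x_6) = 0.968228, coefficient = 1

I ≈ (0.208333/2) × 8.819892 = 0.918739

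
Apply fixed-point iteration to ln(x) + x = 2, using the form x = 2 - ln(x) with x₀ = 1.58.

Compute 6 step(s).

Equation: ln(x) + x = 2
Fixed-point form: x = 2 - ln(x)
x₀ = 1.58

x_1 = g(1.580000) = 1.542575
x_2 = g(1.542575) = 1.566547
x_3 = g(1.566547) = 1.551126
x_4 = g(1.551126) = 1.561019
x_5 = g(1.561019) = 1.554661
x_6 = g(1.554661) = 1.558742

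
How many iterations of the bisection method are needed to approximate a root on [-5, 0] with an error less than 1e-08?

We need (b-a)/2^n ≤ 1e-08
(0 - (-5))/2^n ≤ 1e-08
5/2^n ≤ 1e-08
2^n ≥ 500000000
n ≥ log₂(500000000) = 28.90
n ≥ 29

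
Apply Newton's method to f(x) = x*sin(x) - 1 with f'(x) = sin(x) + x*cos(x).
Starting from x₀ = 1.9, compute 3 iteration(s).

f(x) = x*sin(x) - 1
f'(x) = sin(x) + x*cos(x)
x₀ = 1.9

Newton-Raphson formula: x_{n+1} = x_n - f(x_n)/f'(x_n)

Iteration 1:
  f(1.900000) = 0.797970
  f'(1.900000) = 0.332050
  x_1 = 1.900000 - 0.797970/0.332050 = -0.503163
Iteration 2:
  f(-0.503163) = -0.757375
  f'(-0.503163) = -0.923001
  x_2 = -0.503163 - (-0.757375)/(-0.923001) = -1.323720
Iteration 3:
  f(-1.323720) = 0.283521
  f'(-1.323720) = -1.293374
  x_3 = -1.323720 - 0.283521/(-1.293374) = -1.104510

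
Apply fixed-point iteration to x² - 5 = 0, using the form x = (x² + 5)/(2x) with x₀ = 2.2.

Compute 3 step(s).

Equation: x² - 5 = 0
Fixed-point form: x = (x² + 5)/(2x)
x₀ = 2.2

x_1 = g(2.200000) = 2.236364
x_2 = g(2.236364) = 2.236068
x_3 = g(2.236068) = 2.236068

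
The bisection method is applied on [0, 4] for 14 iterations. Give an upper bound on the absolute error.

Bisection error bound: |error| ≤ (b-a)/2^n
|error| ≤ (4 - 0)/2^14 = 4/2^14
|error| ≤ 0.0002441406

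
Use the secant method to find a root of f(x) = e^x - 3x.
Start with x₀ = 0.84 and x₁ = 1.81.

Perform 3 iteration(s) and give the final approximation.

f(x) = e^x - 3x
x₀ = 0.84, x₁ = 1.81

Secant formula: x_{n+1} = x_n - f(x_n)(x_n - x_{n-1})/(f(x_n) - f(x_{n-1}))

Iteration 1:
  f(0.840000) = -0.203633
  f(1.810000) = 0.680447
  x_2 = 1.810000 - 0.680447×(1.810000 - 0.840000)/(0.680447 - (-0.203633))
       = 1.063423
Iteration 2:
  f(1.810000) = 0.680447
  f(1.063423) = -0.294001
  x_3 = 1.063423 - (-0.294001)×(1.063423 - 1.810000)/(-0.294001 - 0.680447)
       = 1.288673
Iteration 3:
  f(1.063423) = -0.294001
  f(1.288673) = -0.238050
  x_4 = 1.288673 - (-0.238050)×(1.288673 - 1.063423)/(-0.238050 - (-0.294001))
       = 2.247023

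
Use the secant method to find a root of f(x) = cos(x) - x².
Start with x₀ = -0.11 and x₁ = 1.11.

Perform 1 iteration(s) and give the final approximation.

f(x) = cos(x) - x²
x₀ = -0.11, x₁ = 1.11

Secant formula: x_{n+1} = x_n - f(x_n)(x_n - x_{n-1})/(f(x_n) - f(x_{n-1}))

Iteration 1:
  f(-0.110000) = 0.981856
  f(1.110000) = -0.787438
  x_2 = 1.110000 - (-0.787438)×(1.110000 - (-0.110000))/(-0.787438 - 0.981856)
       = 0.567029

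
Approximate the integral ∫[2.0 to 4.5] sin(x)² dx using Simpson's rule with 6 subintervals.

f(x) = sin(x)²
a = 2.0, b = 4.5, n = 6
h = (b - a)/n = 0.416667

Simpson's rule: (h/3)[f(x₀) + 4f(x₁) + 2f(x₂) + ... + f(xₙ)]

x_0 = 2.0000, f(x_0) = 0.826822, coefficient = 1
x_1 = 2.4167, f(x_1) = 0.439675, coefficient = 4
x_2 = 2.8333, f(x_2) = 0.092052, coefficient = 2
x_3 = 3.2500, f(x_3) = 0.011706, coefficient = 4
x_4 = 3.6667, f(x_4) = 0.251279, coefficient = 2
x_5 = 4.0833, f(x_5) = 0.653807, coefficient = 4
x_6 = 4.5000, f(x_6) = 0.955565, coefficient = 1

I ≈ (0.416667/3) × 6.889802 = 0.956917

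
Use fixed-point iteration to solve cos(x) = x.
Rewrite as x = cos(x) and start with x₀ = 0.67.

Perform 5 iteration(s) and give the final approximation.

Equation: cos(x) = x
Fixed-point form: x = cos(x)
x₀ = 0.67

x_1 = g(0.670000) = 0.783822
x_2 = g(0.783822) = 0.708221
x_3 = g(0.708221) = 0.759521
x_4 = g(0.759521) = 0.725166
x_5 = g(0.725166) = 0.748389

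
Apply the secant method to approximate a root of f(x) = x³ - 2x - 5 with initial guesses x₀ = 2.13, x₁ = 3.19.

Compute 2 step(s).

f(x) = x³ - 2x - 5
x₀ = 2.13, x₁ = 3.19

Secant formula: x_{n+1} = x_n - f(x_n)(x_n - x_{n-1})/(f(x_n) - f(x_{n-1}))

Iteration 1:
  f(2.130000) = 0.403597
  f(3.190000) = 21.081759
  x_2 = 3.190000 - 21.081759×(3.190000 - 2.130000)/(21.081759 - 0.403597)
       = 2.109311
Iteration 2:
  f(3.190000) = 21.081759
  f(2.109311) = 0.166108
  x_3 = 2.109311 - 0.166108×(2.109311 - 3.190000)/(0.166108 - 21.081759)
       = 2.100728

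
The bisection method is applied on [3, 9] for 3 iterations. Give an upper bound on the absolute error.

Bisection error bound: |error| ≤ (b-a)/2^n
|error| ≤ (9 - 3)/2^3 = 6/2^3
|error| ≤ 0.7500000000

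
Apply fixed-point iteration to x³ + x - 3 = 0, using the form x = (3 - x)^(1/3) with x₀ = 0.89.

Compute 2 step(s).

Equation: x³ + x - 3 = 0
Fixed-point form: x = (3 - x)^(1/3)
x₀ = 0.89

x_1 = g(0.890000) = 1.282609
x_2 = g(1.282609) = 1.197539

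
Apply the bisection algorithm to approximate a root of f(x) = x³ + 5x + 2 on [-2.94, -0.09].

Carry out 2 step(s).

f(x) = x³ + 5x + 2
Initial interval: [-2.94, -0.09]

Iteration 1:
  c_1 = (-2.940000 + (-0.090000))/2 = -1.515000
  f(c_1) = f(-1.515000) = -9.052266
  f(a) × f(c) ≥ 0, new interval: [-1.515000, -0.090000]
Iteration 2:
  c_2 = (-1.515000 + (-0.090000))/2 = -0.802500
  f(c_2) = f(-0.802500) = -2.529315
  f(a) × f(c) ≥ 0, new interval: [-0.802500, -0.090000]

After 2 iteration(s), the approximation is c_2 = -0.802500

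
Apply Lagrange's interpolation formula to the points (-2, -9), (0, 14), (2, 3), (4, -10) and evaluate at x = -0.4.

Lagrange interpolation formula:
P(x) = Σ yᵢ × Lᵢ(x)
where Lᵢ(x) = Π_{j≠i} (x - xⱼ)/(xᵢ - xⱼ)

L_0(-0.4) = (-0.4 - 0)/(-2 - 0) × (-0.4 - 2)/(-2 - 2) × (-0.4 - 4)/(-2 - 4) = 0.088000
L_1(-0.4) = (-0.4 - (-2))/(0 - (-2)) × (-0.4 - 2)/(0 - 2) × (-0.4 - 4)/(0 - 4) = 1.056000
L_2(-0.4) = (-0.4 - (-2))/(2 - (-2)) × (-0.4 - 0)/(2 - 0) × (-0.4 - 4)/(2 - 4) = -0.176000
L_3(-0.4) = (-0.4 - (-2))/(4 - (-2)) × (-0.4 - 0)/(4 - 0) × (-0.4 - 2)/(4 - 2) = 0.032000

P(-0.4) = (-9)×L_0(-0.4) + 14×L_1(-0.4) + 3×L_2(-0.4) + (-10)×L_3(-0.4)
P(-0.4) = 13.144000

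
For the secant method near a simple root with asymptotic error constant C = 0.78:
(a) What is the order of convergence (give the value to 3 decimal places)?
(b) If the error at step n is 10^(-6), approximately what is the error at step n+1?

(a) Secant method has superlinear convergence with order φ = (1+√5)/2 ≈ 1.618.
    This means |e_{n+1}| ≈ C|e_n|^1.618.

(b) With |e_n| = 10^(-6) and C = 0.78:
    |e_{n+1}| ≈ 0.78 × (10^(-6))^1.618 = 0.78 × 10^(-9.71)

(a) ≈ 1.618 (golden ratio); (b) |e_{n+1}| ≈ 1.527e-10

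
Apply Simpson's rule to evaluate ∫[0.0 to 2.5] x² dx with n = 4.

f(x) = x²
a = 0.0, b = 2.5, n = 4
h = (b - a)/n = 0.625000

Simpson's rule: (h/3)[f(x₀) + 4f(x₁) + 2f(x₂) + ... + f(xₙ)]

x_0 = 0.0000, f(x_0) = 0.000000, coefficient = 1
x_1 = 0.6250, f(x_1) = 0.390625, coefficient = 4
x_2 = 1.2500, f(x_2) = 1.562500, coefficient = 2
x_3 = 1.8750, f(x_3) = 3.515625, coefficient = 4
x_4 = 2.5000, f(x_4) = 6.250000, coefficient = 1

I ≈ (0.625000/3) × 25.000000 = 5.208333
Exact value: 5.208333
Error: 0.000000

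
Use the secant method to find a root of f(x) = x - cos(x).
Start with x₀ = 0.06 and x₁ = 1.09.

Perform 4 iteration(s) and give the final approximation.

f(x) = x - cos(x)
x₀ = 0.06, x₁ = 1.09

Secant formula: x_{n+1} = x_n - f(x_n)(x_n - x_{n-1})/(f(x_n) - f(x_{n-1}))

Iteration 1:
  f(0.060000) = -0.938201
  f(1.090000) = 0.627515
  x_2 = 1.090000 - 0.627515×(1.090000 - 0.060000)/(0.627515 - (-0.938201))
       = 0.677192
Iteration 2:
  f(1.090000) = 0.627515
  f(0.677192) = -0.102144
  x_3 = 0.677192 - (-0.102144)×(0.677192 - 1.090000)/(-0.102144 - 0.627515)
       = 0.734980
Iteration 3:
  f(0.677192) = -0.102144
  f(0.734980) = -0.006864
  x_4 = 0.734980 - (-0.006864)×(0.734980 - 0.677192)/(-0.006864 - (-0.102144))
       = 0.739143
Iteration 4:
  f(0.734980) = -0.006864
  f(0.739143) = 0.000097
  x_5 = 0.739143 - 0.000097×(0.739143 - 0.734980)/(0.000097 - (-0.006864))
       = 0.739085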